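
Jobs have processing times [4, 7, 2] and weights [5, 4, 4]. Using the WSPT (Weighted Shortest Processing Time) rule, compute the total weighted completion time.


Compute p/w ratios and sort ascending (WSPT): [(2, 4), (4, 5), (7, 4)]
Compute weighted completion times:
  Job (p=2,w=4): C=2, w*C=4*2=8
  Job (p=4,w=5): C=6, w*C=5*6=30
  Job (p=7,w=4): C=13, w*C=4*13=52
Total weighted completion time = 90

90


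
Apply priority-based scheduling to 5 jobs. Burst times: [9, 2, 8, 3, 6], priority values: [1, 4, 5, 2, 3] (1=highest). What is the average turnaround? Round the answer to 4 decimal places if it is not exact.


Sort by priority (ascending = highest first):
Order: [(1, 9), (2, 3), (3, 6), (4, 2), (5, 8)]
Completion times:
  Priority 1, burst=9, C=9
  Priority 2, burst=3, C=12
  Priority 3, burst=6, C=18
  Priority 4, burst=2, C=20
  Priority 5, burst=8, C=28
Average turnaround = 87/5 = 17.4

17.4


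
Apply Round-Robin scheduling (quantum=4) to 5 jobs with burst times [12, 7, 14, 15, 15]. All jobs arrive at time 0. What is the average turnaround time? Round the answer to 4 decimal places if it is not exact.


Time quantum = 4
Execution trace:
  J1 runs 4 units, time = 4
  J2 runs 4 units, time = 8
  J3 runs 4 units, time = 12
  J4 runs 4 units, time = 16
  J5 runs 4 units, time = 20
  J1 runs 4 units, time = 24
  J2 runs 3 units, time = 27
  J3 runs 4 units, time = 31
  J4 runs 4 units, time = 35
  J5 runs 4 units, time = 39
  J1 runs 4 units, time = 43
  J3 runs 4 units, time = 47
  J4 runs 4 units, time = 51
  J5 runs 4 units, time = 55
  J3 runs 2 units, time = 57
  J4 runs 3 units, time = 60
  J5 runs 3 units, time = 63
Finish times: [43, 27, 57, 60, 63]
Average turnaround = 250/5 = 50.0

50.0


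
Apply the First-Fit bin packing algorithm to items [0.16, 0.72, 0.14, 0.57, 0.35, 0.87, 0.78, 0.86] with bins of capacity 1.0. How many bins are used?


Place items sequentially using First-Fit:
  Item 0.16 -> new Bin 1
  Item 0.72 -> Bin 1 (now 0.88)
  Item 0.14 -> new Bin 2
  Item 0.57 -> Bin 2 (now 0.71)
  Item 0.35 -> new Bin 3
  Item 0.87 -> new Bin 4
  Item 0.78 -> new Bin 5
  Item 0.86 -> new Bin 6
Total bins used = 6

6


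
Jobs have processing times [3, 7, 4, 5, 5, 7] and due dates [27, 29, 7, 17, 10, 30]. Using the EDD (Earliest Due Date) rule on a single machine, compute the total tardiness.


Sort by due date (EDD order): [(4, 7), (5, 10), (5, 17), (3, 27), (7, 29), (7, 30)]
Compute completion times and tardiness:
  Job 1: p=4, d=7, C=4, tardiness=max(0,4-7)=0
  Job 2: p=5, d=10, C=9, tardiness=max(0,9-10)=0
  Job 3: p=5, d=17, C=14, tardiness=max(0,14-17)=0
  Job 4: p=3, d=27, C=17, tardiness=max(0,17-27)=0
  Job 5: p=7, d=29, C=24, tardiness=max(0,24-29)=0
  Job 6: p=7, d=30, C=31, tardiness=max(0,31-30)=1
Total tardiness = 1

1


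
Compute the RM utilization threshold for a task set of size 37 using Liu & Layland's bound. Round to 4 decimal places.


Compute 2^(1/37) = 1.0189102844
Subtract 1: 1.0189102844 - 1 = 0.0189102844
Multiply by n: 37 * 0.0189102844 = 0.6996805228
Round to 4 dp: 0.6997

0.6997


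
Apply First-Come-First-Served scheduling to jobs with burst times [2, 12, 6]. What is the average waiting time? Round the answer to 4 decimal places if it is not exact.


FCFS order (as given): [2, 12, 6]
Waiting times:
  Job 1: wait = 0
  Job 2: wait = 2
  Job 3: wait = 14
Sum of waiting times = 16
Average waiting time = 16/3 = 5.3333

5.3333


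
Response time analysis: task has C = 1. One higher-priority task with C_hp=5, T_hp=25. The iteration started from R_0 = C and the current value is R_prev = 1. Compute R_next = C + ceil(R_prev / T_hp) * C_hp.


R_next = C + ceil(R_prev / T_hp) * C_hp
ceil(1 / 25) = ceil(0.04) = 1
Interference = 1 * 5 = 5
R_next = 1 + 5 = 6

6


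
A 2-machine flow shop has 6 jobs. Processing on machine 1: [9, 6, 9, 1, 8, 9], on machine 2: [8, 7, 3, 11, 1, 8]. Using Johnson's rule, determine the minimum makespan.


Apply Johnson's rule:
  Group 1 (a <= b): [(4, 1, 11), (2, 6, 7)]
  Group 2 (a > b): [(1, 9, 8), (6, 9, 8), (3, 9, 3), (5, 8, 1)]
Optimal job order: [4, 2, 1, 6, 3, 5]
Schedule:
  Job 4: M1 done at 1, M2 done at 12
  Job 2: M1 done at 7, M2 done at 19
  Job 1: M1 done at 16, M2 done at 27
  Job 6: M1 done at 25, M2 done at 35
  Job 3: M1 done at 34, M2 done at 38
  Job 5: M1 done at 42, M2 done at 43
Makespan = 43

43


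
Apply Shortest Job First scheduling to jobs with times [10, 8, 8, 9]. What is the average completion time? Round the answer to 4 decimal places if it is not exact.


SJF order (ascending): [8, 8, 9, 10]
Completion times:
  Job 1: burst=8, C=8
  Job 2: burst=8, C=16
  Job 3: burst=9, C=25
  Job 4: burst=10, C=35
Average completion = 84/4 = 21.0

21.0


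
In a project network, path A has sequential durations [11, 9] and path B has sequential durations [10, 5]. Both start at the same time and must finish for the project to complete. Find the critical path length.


Path A total = 11 + 9 = 20
Path B total = 10 + 5 = 15
Critical path = longest path = max(20, 15) = 20

20


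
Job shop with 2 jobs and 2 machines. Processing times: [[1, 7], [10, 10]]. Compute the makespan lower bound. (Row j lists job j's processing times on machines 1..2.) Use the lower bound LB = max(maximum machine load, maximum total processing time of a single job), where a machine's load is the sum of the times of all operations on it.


Machine loads:
  Machine 1: 1 + 10 = 11
  Machine 2: 7 + 10 = 17
Max machine load = 17
Job totals:
  Job 1: 8
  Job 2: 20
Max job total = 20
Lower bound = max(17, 20) = 20

20


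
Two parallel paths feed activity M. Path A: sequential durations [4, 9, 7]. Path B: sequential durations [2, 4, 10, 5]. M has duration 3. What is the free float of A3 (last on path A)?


ES(A3) = sum of predecessors on chain A = 13
EF(A3) = ES + duration = 13 + 7 = 20
Successor of A3 is M. ES(M) = max(sum(A), sum(B)) = max(20, 21) = 21
Free float = ES(successor) - EF(current) = 21 - 20 = 1

1


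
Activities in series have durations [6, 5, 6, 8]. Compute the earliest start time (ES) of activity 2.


Activity 2 starts after activities 1 through 1 complete.
Predecessor durations: [6]
ES = 6 = 6

6


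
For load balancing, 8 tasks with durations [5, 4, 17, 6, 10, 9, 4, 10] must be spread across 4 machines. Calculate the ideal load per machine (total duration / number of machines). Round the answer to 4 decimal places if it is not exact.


Total processing time = 5 + 4 + 17 + 6 + 10 + 9 + 4 + 10 = 65
Number of machines = 4
Ideal balanced load = 65 / 4 = 16.25

16.25


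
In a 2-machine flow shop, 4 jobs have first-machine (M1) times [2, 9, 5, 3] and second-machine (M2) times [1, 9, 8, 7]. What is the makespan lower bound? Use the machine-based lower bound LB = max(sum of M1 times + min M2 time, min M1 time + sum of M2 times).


LB1 = sum(M1 times) + min(M2 times) = 19 + 1 = 20
LB2 = min(M1 times) + sum(M2 times) = 2 + 25 = 27
Lower bound = max(LB1, LB2) = max(20, 27) = 27

27


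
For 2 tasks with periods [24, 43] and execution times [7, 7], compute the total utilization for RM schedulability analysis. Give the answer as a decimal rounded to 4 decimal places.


Compute individual utilizations (exact fractions):
  Task 1: C/T = 7/24 (approx. 0.2917)
  Task 2: C/T = 7/43 (approx. 0.1628)
Total utilization U = 7/24 + 7/43 = 469/1032
Rounded to 4 decimal places: U = 0.4545
RM (Liu & Layland) bound for 2 tasks = 0.828427; compare with U = 469/1032 (approx. 0.454457)
U <= bound, so schedulable by RM sufficient condition.

0.4545


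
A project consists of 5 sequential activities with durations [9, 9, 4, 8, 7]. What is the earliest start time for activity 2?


Activity 2 starts after activities 1 through 1 complete.
Predecessor durations: [9]
ES = 9 = 9

9


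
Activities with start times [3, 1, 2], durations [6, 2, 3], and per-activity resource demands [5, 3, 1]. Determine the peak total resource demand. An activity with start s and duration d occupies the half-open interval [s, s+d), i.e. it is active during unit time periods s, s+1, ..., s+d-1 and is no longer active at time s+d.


Each activity i is active on [start_i, start_i + duration_i).
Compute total resource usage per time slot:
  t=0: active resources = [], total = 0
  t=1: active resources = [3], total = 3
  t=2: active resources = [3, 1], total = 4
  t=3: active resources = [5, 1], total = 6
  t=4: active resources = [5, 1], total = 6
  t=5: active resources = [5], total = 5
  t=6: active resources = [5], total = 5
  t=7: active resources = [5], total = 5
  t=8: active resources = [5], total = 5
Peak resource demand = 6

6


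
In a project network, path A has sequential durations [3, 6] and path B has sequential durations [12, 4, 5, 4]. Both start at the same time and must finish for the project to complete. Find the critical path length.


Path A total = 3 + 6 = 9
Path B total = 12 + 4 + 5 + 4 = 25
Critical path = longest path = max(9, 25) = 25

25


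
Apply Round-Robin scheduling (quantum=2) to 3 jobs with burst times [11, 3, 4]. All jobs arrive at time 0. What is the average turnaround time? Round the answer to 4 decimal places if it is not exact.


Time quantum = 2
Execution trace:
  J1 runs 2 units, time = 2
  J2 runs 2 units, time = 4
  J3 runs 2 units, time = 6
  J1 runs 2 units, time = 8
  J2 runs 1 units, time = 9
  J3 runs 2 units, time = 11
  J1 runs 2 units, time = 13
  J1 runs 2 units, time = 15
  J1 runs 2 units, time = 17
  J1 runs 1 units, time = 18
Finish times: [18, 9, 11]
Average turnaround = 38/3 = 12.6667

12.6667


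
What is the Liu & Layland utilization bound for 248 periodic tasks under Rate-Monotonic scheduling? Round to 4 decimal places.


Compute 2^(1/248) = 1.0027988578
Subtract 1: 1.0027988578 - 1 = 0.0027988578
Multiply by n: 248 * 0.0027988578 = 0.6941167344
Round to 4 dp: 0.6941

0.6941


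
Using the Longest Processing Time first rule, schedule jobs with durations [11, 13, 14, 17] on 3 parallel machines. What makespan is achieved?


Sort jobs in decreasing order (LPT): [17, 14, 13, 11]
Assign each job to the least loaded machine:
  Machine 1: jobs [17], load = 17
  Machine 2: jobs [14], load = 14
  Machine 3: jobs [13, 11], load = 24
Makespan = max load = 24

24


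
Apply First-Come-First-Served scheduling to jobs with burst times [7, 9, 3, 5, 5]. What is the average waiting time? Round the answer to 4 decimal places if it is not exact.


FCFS order (as given): [7, 9, 3, 5, 5]
Waiting times:
  Job 1: wait = 0
  Job 2: wait = 7
  Job 3: wait = 16
  Job 4: wait = 19
  Job 5: wait = 24
Sum of waiting times = 66
Average waiting time = 66/5 = 13.2

13.2


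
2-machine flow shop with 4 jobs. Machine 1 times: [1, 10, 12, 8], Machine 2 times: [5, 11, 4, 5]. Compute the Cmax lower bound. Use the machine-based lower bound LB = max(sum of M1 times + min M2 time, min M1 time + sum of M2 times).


LB1 = sum(M1 times) + min(M2 times) = 31 + 4 = 35
LB2 = min(M1 times) + sum(M2 times) = 1 + 25 = 26
Lower bound = max(LB1, LB2) = max(35, 26) = 35

35


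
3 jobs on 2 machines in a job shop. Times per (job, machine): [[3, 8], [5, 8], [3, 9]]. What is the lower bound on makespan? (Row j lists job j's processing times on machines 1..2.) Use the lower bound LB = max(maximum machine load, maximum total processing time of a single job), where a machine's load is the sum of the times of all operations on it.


Machine loads:
  Machine 1: 3 + 5 + 3 = 11
  Machine 2: 8 + 8 + 9 = 25
Max machine load = 25
Job totals:
  Job 1: 11
  Job 2: 13
  Job 3: 12
Max job total = 13
Lower bound = max(25, 13) = 25

25


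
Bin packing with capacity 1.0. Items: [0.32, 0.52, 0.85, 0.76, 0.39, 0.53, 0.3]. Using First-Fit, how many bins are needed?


Place items sequentially using First-Fit:
  Item 0.32 -> new Bin 1
  Item 0.52 -> Bin 1 (now 0.84)
  Item 0.85 -> new Bin 2
  Item 0.76 -> new Bin 3
  Item 0.39 -> new Bin 4
  Item 0.53 -> Bin 4 (now 0.92)
  Item 0.3 -> new Bin 5
Total bins used = 5

5


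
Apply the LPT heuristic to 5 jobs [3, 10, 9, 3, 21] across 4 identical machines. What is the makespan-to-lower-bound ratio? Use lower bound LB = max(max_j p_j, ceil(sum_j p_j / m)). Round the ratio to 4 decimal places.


LPT order: [21, 10, 9, 3, 3]
Machine loads after assignment: [21, 10, 9, 6]
LPT makespan = 21
Lower bound = max(max_job, ceil(total/4)) = max(21, 12) = 21
Ratio = 21 / 21 = 1.0

1.0


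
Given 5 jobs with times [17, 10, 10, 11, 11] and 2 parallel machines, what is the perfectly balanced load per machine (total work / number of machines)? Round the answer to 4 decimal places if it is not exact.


Total processing time = 17 + 10 + 10 + 11 + 11 = 59
Number of machines = 2
Ideal balanced load = 59 / 2 = 29.5

29.5


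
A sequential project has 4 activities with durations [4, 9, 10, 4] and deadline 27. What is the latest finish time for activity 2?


LF(activity 2) = deadline - sum of successor durations
Successors: activities 3 through 4 with durations [10, 4]
Sum of successor durations = 14
LF = 27 - 14 = 13

13


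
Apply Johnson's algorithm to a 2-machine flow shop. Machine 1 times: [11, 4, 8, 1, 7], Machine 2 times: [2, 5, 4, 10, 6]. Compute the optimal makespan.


Apply Johnson's rule:
  Group 1 (a <= b): [(4, 1, 10), (2, 4, 5)]
  Group 2 (a > b): [(5, 7, 6), (3, 8, 4), (1, 11, 2)]
Optimal job order: [4, 2, 5, 3, 1]
Schedule:
  Job 4: M1 done at 1, M2 done at 11
  Job 2: M1 done at 5, M2 done at 16
  Job 5: M1 done at 12, M2 done at 22
  Job 3: M1 done at 20, M2 done at 26
  Job 1: M1 done at 31, M2 done at 33
Makespan = 33

33


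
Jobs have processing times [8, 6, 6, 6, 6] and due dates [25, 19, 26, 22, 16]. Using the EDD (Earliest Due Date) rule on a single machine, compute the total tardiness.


Sort by due date (EDD order): [(6, 16), (6, 19), (6, 22), (8, 25), (6, 26)]
Compute completion times and tardiness:
  Job 1: p=6, d=16, C=6, tardiness=max(0,6-16)=0
  Job 2: p=6, d=19, C=12, tardiness=max(0,12-19)=0
  Job 3: p=6, d=22, C=18, tardiness=max(0,18-22)=0
  Job 4: p=8, d=25, C=26, tardiness=max(0,26-25)=1
  Job 5: p=6, d=26, C=32, tardiness=max(0,32-26)=6
Total tardiness = 7

7


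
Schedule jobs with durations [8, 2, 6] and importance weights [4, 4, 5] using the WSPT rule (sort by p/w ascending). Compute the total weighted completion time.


Compute p/w ratios and sort ascending (WSPT): [(2, 4), (6, 5), (8, 4)]
Compute weighted completion times:
  Job (p=2,w=4): C=2, w*C=4*2=8
  Job (p=6,w=5): C=8, w*C=5*8=40
  Job (p=8,w=4): C=16, w*C=4*16=64
Total weighted completion time = 112

112


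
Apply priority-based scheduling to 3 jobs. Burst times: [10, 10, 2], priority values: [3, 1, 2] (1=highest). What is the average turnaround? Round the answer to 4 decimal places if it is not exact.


Sort by priority (ascending = highest first):
Order: [(1, 10), (2, 2), (3, 10)]
Completion times:
  Priority 1, burst=10, C=10
  Priority 2, burst=2, C=12
  Priority 3, burst=10, C=22
Average turnaround = 44/3 = 14.6667

14.6667


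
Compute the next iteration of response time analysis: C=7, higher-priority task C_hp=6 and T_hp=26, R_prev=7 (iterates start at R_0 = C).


R_next = C + ceil(R_prev / T_hp) * C_hp
ceil(7 / 26) = ceil(0.2692) = 1
Interference = 1 * 6 = 6
R_next = 7 + 6 = 13

13


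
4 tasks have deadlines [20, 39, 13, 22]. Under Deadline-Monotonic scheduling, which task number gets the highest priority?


Sort tasks by relative deadline (ascending):
  Task 3: deadline = 13
  Task 1: deadline = 20
  Task 4: deadline = 22
  Task 2: deadline = 39
Priority order (highest first): [3, 1, 4, 2]
Highest priority task = 3

3


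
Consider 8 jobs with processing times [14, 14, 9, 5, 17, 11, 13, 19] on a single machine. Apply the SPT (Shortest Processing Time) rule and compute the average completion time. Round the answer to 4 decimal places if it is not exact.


Sort jobs by processing time (SPT order): [5, 9, 11, 13, 14, 14, 17, 19]
Compute completion times sequentially:
  Job 1: processing = 5, completes at 5
  Job 2: processing = 9, completes at 14
  Job 3: processing = 11, completes at 25
  Job 4: processing = 13, completes at 38
  Job 5: processing = 14, completes at 52
  Job 6: processing = 14, completes at 66
  Job 7: processing = 17, completes at 83
  Job 8: processing = 19, completes at 102
Sum of completion times = 385
Average completion time = 385/8 = 48.125

48.125


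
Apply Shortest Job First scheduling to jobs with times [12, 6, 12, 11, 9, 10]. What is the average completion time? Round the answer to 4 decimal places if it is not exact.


SJF order (ascending): [6, 9, 10, 11, 12, 12]
Completion times:
  Job 1: burst=6, C=6
  Job 2: burst=9, C=15
  Job 3: burst=10, C=25
  Job 4: burst=11, C=36
  Job 5: burst=12, C=48
  Job 6: burst=12, C=60
Average completion = 190/6 = 31.6667

31.6667


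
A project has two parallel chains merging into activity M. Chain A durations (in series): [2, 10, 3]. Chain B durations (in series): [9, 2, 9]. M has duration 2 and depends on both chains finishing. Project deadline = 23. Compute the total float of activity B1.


Forward pass: ES(B1) = sum of predecessors on chain B = 0
EF = ES + duration = 0 + 9 = 9
Backward pass: LF(M) = deadline = 23; LS(M) = 23 - 2 = 21
LF(B1) = LS(M) - sum(successors on chain B) = 21 - 11 = 10
LS = LF - duration = 10 - 9 = 1
Total float = LS - ES = 1 - 0 = 1

1


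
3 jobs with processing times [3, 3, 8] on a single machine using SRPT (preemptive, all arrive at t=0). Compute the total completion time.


Since all jobs arrive at t=0, SRPT equals SPT ordering.
SPT order: [3, 3, 8]
Completion times:
  Job 1: p=3, C=3
  Job 2: p=3, C=6
  Job 3: p=8, C=14
Total completion time = 3 + 6 + 14 = 23

23


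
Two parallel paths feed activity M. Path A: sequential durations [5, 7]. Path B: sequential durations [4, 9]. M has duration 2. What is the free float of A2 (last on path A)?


ES(A2) = sum of predecessors on chain A = 5
EF(A2) = ES + duration = 5 + 7 = 12
Successor of A2 is M. ES(M) = max(sum(A), sum(B)) = max(12, 13) = 13
Free float = ES(successor) - EF(current) = 13 - 12 = 1

1


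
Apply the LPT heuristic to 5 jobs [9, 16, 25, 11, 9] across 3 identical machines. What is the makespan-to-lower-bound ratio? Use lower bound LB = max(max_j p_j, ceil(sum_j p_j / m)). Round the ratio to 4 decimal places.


LPT order: [25, 16, 11, 9, 9]
Machine loads after assignment: [25, 25, 20]
LPT makespan = 25
Lower bound = max(max_job, ceil(total/3)) = max(25, 24) = 25
Ratio = 25 / 25 = 1.0

1.0


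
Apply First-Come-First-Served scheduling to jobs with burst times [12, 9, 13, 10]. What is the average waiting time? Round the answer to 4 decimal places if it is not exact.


FCFS order (as given): [12, 9, 13, 10]
Waiting times:
  Job 1: wait = 0
  Job 2: wait = 12
  Job 3: wait = 21
  Job 4: wait = 34
Sum of waiting times = 67
Average waiting time = 67/4 = 16.75

16.75


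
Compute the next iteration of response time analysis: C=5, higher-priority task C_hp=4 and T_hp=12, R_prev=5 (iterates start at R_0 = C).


R_next = C + ceil(R_prev / T_hp) * C_hp
ceil(5 / 12) = ceil(0.4167) = 1
Interference = 1 * 4 = 4
R_next = 5 + 4 = 9

9


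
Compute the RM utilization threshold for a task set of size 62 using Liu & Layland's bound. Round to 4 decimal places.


Compute 2^(1/62) = 1.0112425207
Subtract 1: 1.0112425207 - 1 = 0.0112425207
Multiply by n: 62 * 0.0112425207 = 0.6970362834
Round to 4 dp: 0.6970

0.6970


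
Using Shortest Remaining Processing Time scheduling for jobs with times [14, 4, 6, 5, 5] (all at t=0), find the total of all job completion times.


Since all jobs arrive at t=0, SRPT equals SPT ordering.
SPT order: [4, 5, 5, 6, 14]
Completion times:
  Job 1: p=4, C=4
  Job 2: p=5, C=9
  Job 3: p=5, C=14
  Job 4: p=6, C=20
  Job 5: p=14, C=34
Total completion time = 4 + 9 + 14 + 20 + 34 = 81

81


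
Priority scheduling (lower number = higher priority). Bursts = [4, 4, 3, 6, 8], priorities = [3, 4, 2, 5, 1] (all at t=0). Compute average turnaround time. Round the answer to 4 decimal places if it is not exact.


Sort by priority (ascending = highest first):
Order: [(1, 8), (2, 3), (3, 4), (4, 4), (5, 6)]
Completion times:
  Priority 1, burst=8, C=8
  Priority 2, burst=3, C=11
  Priority 3, burst=4, C=15
  Priority 4, burst=4, C=19
  Priority 5, burst=6, C=25
Average turnaround = 78/5 = 15.6

15.6


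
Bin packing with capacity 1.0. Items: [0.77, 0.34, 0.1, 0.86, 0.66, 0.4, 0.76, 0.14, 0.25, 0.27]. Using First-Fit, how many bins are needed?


Place items sequentially using First-Fit:
  Item 0.77 -> new Bin 1
  Item 0.34 -> new Bin 2
  Item 0.1 -> Bin 1 (now 0.87)
  Item 0.86 -> new Bin 3
  Item 0.66 -> Bin 2 (now 1.0)
  Item 0.4 -> new Bin 4
  Item 0.76 -> new Bin 5
  Item 0.14 -> Bin 3 (now 1.0)
  Item 0.25 -> Bin 4 (now 0.65)
  Item 0.27 -> Bin 4 (now 0.92)
Total bins used = 5

5


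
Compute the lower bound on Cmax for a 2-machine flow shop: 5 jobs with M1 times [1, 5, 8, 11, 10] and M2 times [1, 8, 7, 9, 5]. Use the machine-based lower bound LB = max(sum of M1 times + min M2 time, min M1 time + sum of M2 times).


LB1 = sum(M1 times) + min(M2 times) = 35 + 1 = 36
LB2 = min(M1 times) + sum(M2 times) = 1 + 30 = 31
Lower bound = max(LB1, LB2) = max(36, 31) = 36

36


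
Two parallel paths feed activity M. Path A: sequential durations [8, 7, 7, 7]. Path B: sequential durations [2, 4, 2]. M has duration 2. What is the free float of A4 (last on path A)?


ES(A4) = sum of predecessors on chain A = 22
EF(A4) = ES + duration = 22 + 7 = 29
Successor of A4 is M. ES(M) = max(sum(A), sum(B)) = max(29, 8) = 29
Free float = ES(successor) - EF(current) = 29 - 29 = 0

0


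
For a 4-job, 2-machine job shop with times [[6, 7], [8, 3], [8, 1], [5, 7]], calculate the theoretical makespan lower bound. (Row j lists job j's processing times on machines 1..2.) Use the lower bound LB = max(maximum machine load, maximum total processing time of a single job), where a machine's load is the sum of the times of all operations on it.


Machine loads:
  Machine 1: 6 + 8 + 8 + 5 = 27
  Machine 2: 7 + 3 + 1 + 7 = 18
Max machine load = 27
Job totals:
  Job 1: 13
  Job 2: 11
  Job 3: 9
  Job 4: 12
Max job total = 13
Lower bound = max(27, 13) = 27

27


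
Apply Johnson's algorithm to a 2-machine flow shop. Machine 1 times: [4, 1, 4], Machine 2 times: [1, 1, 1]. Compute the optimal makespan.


Apply Johnson's rule:
  Group 1 (a <= b): [(2, 1, 1)]
  Group 2 (a > b): [(1, 4, 1), (3, 4, 1)]
Optimal job order: [2, 1, 3]
Schedule:
  Job 2: M1 done at 1, M2 done at 2
  Job 1: M1 done at 5, M2 done at 6
  Job 3: M1 done at 9, M2 done at 10
Makespan = 10

10


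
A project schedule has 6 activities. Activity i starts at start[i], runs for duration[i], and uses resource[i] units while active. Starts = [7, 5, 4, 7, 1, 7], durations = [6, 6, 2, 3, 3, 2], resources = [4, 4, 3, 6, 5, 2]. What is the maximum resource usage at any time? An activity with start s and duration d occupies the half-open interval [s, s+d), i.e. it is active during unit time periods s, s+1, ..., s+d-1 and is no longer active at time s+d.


Each activity i is active on [start_i, start_i + duration_i).
Compute total resource usage per time slot:
  t=0: active resources = [], total = 0
  t=1: active resources = [5], total = 5
  t=2: active resources = [5], total = 5
  t=3: active resources = [5], total = 5
  t=4: active resources = [3], total = 3
  t=5: active resources = [4, 3], total = 7
  t=6: active resources = [4], total = 4
  t=7: active resources = [4, 4, 6, 2], total = 16
  t=8: active resources = [4, 4, 6, 2], total = 16
  t=9: active resources = [4, 4, 6], total = 14
  t=10: active resources = [4, 4], total = 8
  t=11: active resources = [4], total = 4
  t=12: active resources = [4], total = 4
Peak resource demand = 16

16


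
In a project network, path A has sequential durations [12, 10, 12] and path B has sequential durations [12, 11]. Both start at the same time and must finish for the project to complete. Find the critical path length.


Path A total = 12 + 10 + 12 = 34
Path B total = 12 + 11 = 23
Critical path = longest path = max(34, 23) = 34

34


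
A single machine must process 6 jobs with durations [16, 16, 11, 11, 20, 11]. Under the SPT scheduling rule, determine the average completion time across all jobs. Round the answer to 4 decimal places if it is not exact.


Sort jobs by processing time (SPT order): [11, 11, 11, 16, 16, 20]
Compute completion times sequentially:
  Job 1: processing = 11, completes at 11
  Job 2: processing = 11, completes at 22
  Job 3: processing = 11, completes at 33
  Job 4: processing = 16, completes at 49
  Job 5: processing = 16, completes at 65
  Job 6: processing = 20, completes at 85
Sum of completion times = 265
Average completion time = 265/6 = 44.1667

44.1667


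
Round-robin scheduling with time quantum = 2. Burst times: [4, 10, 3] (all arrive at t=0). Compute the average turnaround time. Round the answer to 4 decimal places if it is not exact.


Time quantum = 2
Execution trace:
  J1 runs 2 units, time = 2
  J2 runs 2 units, time = 4
  J3 runs 2 units, time = 6
  J1 runs 2 units, time = 8
  J2 runs 2 units, time = 10
  J3 runs 1 units, time = 11
  J2 runs 2 units, time = 13
  J2 runs 2 units, time = 15
  J2 runs 2 units, time = 17
Finish times: [8, 17, 11]
Average turnaround = 36/3 = 12.0

12.0


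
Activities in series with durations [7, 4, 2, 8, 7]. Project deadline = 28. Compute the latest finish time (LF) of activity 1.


LF(activity 1) = deadline - sum of successor durations
Successors: activities 2 through 5 with durations [4, 2, 8, 7]
Sum of successor durations = 21
LF = 28 - 21 = 7

7


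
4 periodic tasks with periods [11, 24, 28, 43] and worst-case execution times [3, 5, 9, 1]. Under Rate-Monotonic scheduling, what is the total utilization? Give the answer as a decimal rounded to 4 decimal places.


Compute individual utilizations (exact fractions):
  Task 1: C/T = 3/11 (approx. 0.2727)
  Task 2: C/T = 5/24 (approx. 0.2083)
  Task 3: C/T = 9/28 (approx. 0.3214)
  Task 4: C/T = 1/43 (approx. 0.0233)
Total utilization U = 3/11 + 5/24 + 9/28 + 1/43 = 65617/79464
Rounded to 4 decimal places: U = 0.8257
RM (Liu & Layland) bound for 4 tasks = 0.756828; compare with U = 65617/79464 (approx. 0.825745)
bound < U <= 1, so the RM sufficient condition is not met (inconclusive; an exact test such as response-time analysis is needed).

0.8257


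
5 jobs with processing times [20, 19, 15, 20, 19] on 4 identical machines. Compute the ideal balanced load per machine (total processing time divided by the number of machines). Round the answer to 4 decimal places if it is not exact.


Total processing time = 20 + 19 + 15 + 20 + 19 = 93
Number of machines = 4
Ideal balanced load = 93 / 4 = 23.25

23.25


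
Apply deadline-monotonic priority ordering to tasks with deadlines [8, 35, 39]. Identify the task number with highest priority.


Sort tasks by relative deadline (ascending):
  Task 1: deadline = 8
  Task 2: deadline = 35
  Task 3: deadline = 39
Priority order (highest first): [1, 2, 3]
Highest priority task = 1

1


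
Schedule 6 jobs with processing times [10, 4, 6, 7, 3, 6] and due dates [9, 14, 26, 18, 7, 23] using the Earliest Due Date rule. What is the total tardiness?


Sort by due date (EDD order): [(3, 7), (10, 9), (4, 14), (7, 18), (6, 23), (6, 26)]
Compute completion times and tardiness:
  Job 1: p=3, d=7, C=3, tardiness=max(0,3-7)=0
  Job 2: p=10, d=9, C=13, tardiness=max(0,13-9)=4
  Job 3: p=4, d=14, C=17, tardiness=max(0,17-14)=3
  Job 4: p=7, d=18, C=24, tardiness=max(0,24-18)=6
  Job 5: p=6, d=23, C=30, tardiness=max(0,30-23)=7
  Job 6: p=6, d=26, C=36, tardiness=max(0,36-26)=10
Total tardiness = 30

30


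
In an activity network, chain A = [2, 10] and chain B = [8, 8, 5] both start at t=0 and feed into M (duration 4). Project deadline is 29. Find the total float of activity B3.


Forward pass: ES(B3) = sum of predecessors on chain B = 16
EF = ES + duration = 16 + 5 = 21
Backward pass: LF(M) = deadline = 29; LS(M) = 29 - 4 = 25
LF(B3) = LS(M) - sum(successors on chain B) = 25 - 0 = 25
LS = LF - duration = 25 - 5 = 20
Total float = LS - ES = 20 - 16 = 4

4


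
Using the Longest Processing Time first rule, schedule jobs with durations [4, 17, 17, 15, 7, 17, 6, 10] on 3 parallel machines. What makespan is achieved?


Sort jobs in decreasing order (LPT): [17, 17, 17, 15, 10, 7, 6, 4]
Assign each job to the least loaded machine:
  Machine 1: jobs [17, 15], load = 32
  Machine 2: jobs [17, 10, 4], load = 31
  Machine 3: jobs [17, 7, 6], load = 30
Makespan = max load = 32

32


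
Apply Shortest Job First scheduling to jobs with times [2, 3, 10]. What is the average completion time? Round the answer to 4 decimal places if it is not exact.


SJF order (ascending): [2, 3, 10]
Completion times:
  Job 1: burst=2, C=2
  Job 2: burst=3, C=5
  Job 3: burst=10, C=15
Average completion = 22/3 = 7.3333

7.3333


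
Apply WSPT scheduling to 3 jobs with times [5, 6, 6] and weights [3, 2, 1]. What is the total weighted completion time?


Compute p/w ratios and sort ascending (WSPT): [(5, 3), (6, 2), (6, 1)]
Compute weighted completion times:
  Job (p=5,w=3): C=5, w*C=3*5=15
  Job (p=6,w=2): C=11, w*C=2*11=22
  Job (p=6,w=1): C=17, w*C=1*17=17
Total weighted completion time = 54

54


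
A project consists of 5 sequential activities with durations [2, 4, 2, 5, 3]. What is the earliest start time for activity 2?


Activity 2 starts after activities 1 through 1 complete.
Predecessor durations: [2]
ES = 2 = 2

2


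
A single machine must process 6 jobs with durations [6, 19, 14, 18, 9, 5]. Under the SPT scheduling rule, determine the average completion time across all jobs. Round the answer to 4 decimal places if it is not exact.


Sort jobs by processing time (SPT order): [5, 6, 9, 14, 18, 19]
Compute completion times sequentially:
  Job 1: processing = 5, completes at 5
  Job 2: processing = 6, completes at 11
  Job 3: processing = 9, completes at 20
  Job 4: processing = 14, completes at 34
  Job 5: processing = 18, completes at 52
  Job 6: processing = 19, completes at 71
Sum of completion times = 193
Average completion time = 193/6 = 32.1667

32.1667


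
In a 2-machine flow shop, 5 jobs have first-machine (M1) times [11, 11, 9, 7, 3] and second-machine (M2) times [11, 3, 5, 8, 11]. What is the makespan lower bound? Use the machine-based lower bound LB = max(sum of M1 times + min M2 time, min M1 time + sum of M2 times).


LB1 = sum(M1 times) + min(M2 times) = 41 + 3 = 44
LB2 = min(M1 times) + sum(M2 times) = 3 + 38 = 41
Lower bound = max(LB1, LB2) = max(44, 41) = 44

44


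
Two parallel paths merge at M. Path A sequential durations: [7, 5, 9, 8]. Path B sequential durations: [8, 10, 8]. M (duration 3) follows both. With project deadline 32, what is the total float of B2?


Forward pass: ES(B2) = sum of predecessors on chain B = 8
EF = ES + duration = 8 + 10 = 18
Backward pass: LF(M) = deadline = 32; LS(M) = 32 - 3 = 29
LF(B2) = LS(M) - sum(successors on chain B) = 29 - 8 = 21
LS = LF - duration = 21 - 10 = 11
Total float = LS - ES = 11 - 8 = 3

3


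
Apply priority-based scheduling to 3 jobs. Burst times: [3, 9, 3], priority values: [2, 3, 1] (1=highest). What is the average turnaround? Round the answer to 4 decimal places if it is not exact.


Sort by priority (ascending = highest first):
Order: [(1, 3), (2, 3), (3, 9)]
Completion times:
  Priority 1, burst=3, C=3
  Priority 2, burst=3, C=6
  Priority 3, burst=9, C=15
Average turnaround = 24/3 = 8.0

8.0


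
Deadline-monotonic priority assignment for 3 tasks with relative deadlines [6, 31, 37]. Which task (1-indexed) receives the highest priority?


Sort tasks by relative deadline (ascending):
  Task 1: deadline = 6
  Task 2: deadline = 31
  Task 3: deadline = 37
Priority order (highest first): [1, 2, 3]
Highest priority task = 1

1


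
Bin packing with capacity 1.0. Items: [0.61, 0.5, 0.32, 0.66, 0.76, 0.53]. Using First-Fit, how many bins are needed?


Place items sequentially using First-Fit:
  Item 0.61 -> new Bin 1
  Item 0.5 -> new Bin 2
  Item 0.32 -> Bin 1 (now 0.93)
  Item 0.66 -> new Bin 3
  Item 0.76 -> new Bin 4
  Item 0.53 -> new Bin 5
Total bins used = 5

5


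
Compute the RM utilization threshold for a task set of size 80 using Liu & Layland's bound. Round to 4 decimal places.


Compute 2^(1/80) = 1.0087019838
Subtract 1: 1.0087019838 - 1 = 0.0087019838
Multiply by n: 80 * 0.0087019838 = 0.6961587040
Round to 4 dp: 0.6962

0.6962


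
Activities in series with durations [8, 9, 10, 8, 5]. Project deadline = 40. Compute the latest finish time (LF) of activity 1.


LF(activity 1) = deadline - sum of successor durations
Successors: activities 2 through 5 with durations [9, 10, 8, 5]
Sum of successor durations = 32
LF = 40 - 32 = 8

8


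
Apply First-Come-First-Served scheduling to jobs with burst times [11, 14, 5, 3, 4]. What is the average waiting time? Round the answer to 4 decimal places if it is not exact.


FCFS order (as given): [11, 14, 5, 3, 4]
Waiting times:
  Job 1: wait = 0
  Job 2: wait = 11
  Job 3: wait = 25
  Job 4: wait = 30
  Job 5: wait = 33
Sum of waiting times = 99
Average waiting time = 99/5 = 19.8

19.8


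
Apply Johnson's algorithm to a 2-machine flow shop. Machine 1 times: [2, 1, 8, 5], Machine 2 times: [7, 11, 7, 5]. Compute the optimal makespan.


Apply Johnson's rule:
  Group 1 (a <= b): [(2, 1, 11), (1, 2, 7), (4, 5, 5)]
  Group 2 (a > b): [(3, 8, 7)]
Optimal job order: [2, 1, 4, 3]
Schedule:
  Job 2: M1 done at 1, M2 done at 12
  Job 1: M1 done at 3, M2 done at 19
  Job 4: M1 done at 8, M2 done at 24
  Job 3: M1 done at 16, M2 done at 31
Makespan = 31

31


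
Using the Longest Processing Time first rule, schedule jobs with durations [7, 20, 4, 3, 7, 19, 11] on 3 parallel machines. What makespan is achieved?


Sort jobs in decreasing order (LPT): [20, 19, 11, 7, 7, 4, 3]
Assign each job to the least loaded machine:
  Machine 1: jobs [20, 3], load = 23
  Machine 2: jobs [19, 4], load = 23
  Machine 3: jobs [11, 7, 7], load = 25
Makespan = max load = 25

25


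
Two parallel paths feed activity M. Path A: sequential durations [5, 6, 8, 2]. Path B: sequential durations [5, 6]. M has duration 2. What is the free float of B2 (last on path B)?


ES(B2) = sum of predecessors on chain B = 5
EF(B2) = ES + duration = 5 + 6 = 11
Successor of B2 is M. ES(M) = max(sum(A), sum(B)) = max(21, 11) = 21
Free float = ES(successor) - EF(current) = 21 - 11 = 10

10


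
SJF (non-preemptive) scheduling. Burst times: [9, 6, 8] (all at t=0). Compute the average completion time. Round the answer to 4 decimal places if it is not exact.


SJF order (ascending): [6, 8, 9]
Completion times:
  Job 1: burst=6, C=6
  Job 2: burst=8, C=14
  Job 3: burst=9, C=23
Average completion = 43/3 = 14.3333

14.3333


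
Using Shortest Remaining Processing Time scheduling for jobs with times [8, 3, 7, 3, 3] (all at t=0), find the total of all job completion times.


Since all jobs arrive at t=0, SRPT equals SPT ordering.
SPT order: [3, 3, 3, 7, 8]
Completion times:
  Job 1: p=3, C=3
  Job 2: p=3, C=6
  Job 3: p=3, C=9
  Job 4: p=7, C=16
  Job 5: p=8, C=24
Total completion time = 3 + 6 + 9 + 16 + 24 = 58

58


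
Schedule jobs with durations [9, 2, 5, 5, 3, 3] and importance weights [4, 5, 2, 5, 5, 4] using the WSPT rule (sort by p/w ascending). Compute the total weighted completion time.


Compute p/w ratios and sort ascending (WSPT): [(2, 5), (3, 5), (3, 4), (5, 5), (9, 4), (5, 2)]
Compute weighted completion times:
  Job (p=2,w=5): C=2, w*C=5*2=10
  Job (p=3,w=5): C=5, w*C=5*5=25
  Job (p=3,w=4): C=8, w*C=4*8=32
  Job (p=5,w=5): C=13, w*C=5*13=65
  Job (p=9,w=4): C=22, w*C=4*22=88
  Job (p=5,w=2): C=27, w*C=2*27=54
Total weighted completion time = 274

274


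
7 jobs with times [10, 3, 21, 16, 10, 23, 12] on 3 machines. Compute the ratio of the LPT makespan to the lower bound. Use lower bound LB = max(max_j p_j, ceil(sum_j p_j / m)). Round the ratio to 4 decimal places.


LPT order: [23, 21, 16, 12, 10, 10, 3]
Machine loads after assignment: [33, 31, 31]
LPT makespan = 33
Lower bound = max(max_job, ceil(total/3)) = max(23, 32) = 32
Ratio = 33 / 32 = 1.0313

1.0313


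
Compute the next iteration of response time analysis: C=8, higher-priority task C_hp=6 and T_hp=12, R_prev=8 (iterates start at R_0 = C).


R_next = C + ceil(R_prev / T_hp) * C_hp
ceil(8 / 12) = ceil(0.6667) = 1
Interference = 1 * 6 = 6
R_next = 8 + 6 = 14

14


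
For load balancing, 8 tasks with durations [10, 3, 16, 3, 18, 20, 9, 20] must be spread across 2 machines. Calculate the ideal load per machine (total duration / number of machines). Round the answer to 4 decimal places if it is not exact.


Total processing time = 10 + 3 + 16 + 3 + 18 + 20 + 9 + 20 = 99
Number of machines = 2
Ideal balanced load = 99 / 2 = 49.5

49.5


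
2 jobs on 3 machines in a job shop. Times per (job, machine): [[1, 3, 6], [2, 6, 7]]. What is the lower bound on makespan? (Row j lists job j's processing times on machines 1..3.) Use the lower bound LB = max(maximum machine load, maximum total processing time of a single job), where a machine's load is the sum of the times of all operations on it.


Machine loads:
  Machine 1: 1 + 2 = 3
  Machine 2: 3 + 6 = 9
  Machine 3: 6 + 7 = 13
Max machine load = 13
Job totals:
  Job 1: 10
  Job 2: 15
Max job total = 15
Lower bound = max(13, 15) = 15

15


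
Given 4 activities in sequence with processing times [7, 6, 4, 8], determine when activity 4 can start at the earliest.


Activity 4 starts after activities 1 through 3 complete.
Predecessor durations: [7, 6, 4]
ES = 7 + 6 + 4 = 17

17


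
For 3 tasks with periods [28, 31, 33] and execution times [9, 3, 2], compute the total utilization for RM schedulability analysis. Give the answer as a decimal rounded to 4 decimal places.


Compute individual utilizations (exact fractions):
  Task 1: C/T = 9/28 (approx. 0.3214)
  Task 2: C/T = 3/31 (approx. 0.0968)
  Task 3: C/T = 2/33 (approx. 0.0606)
Total utilization U = 9/28 + 3/31 + 2/33 = 13715/28644
Rounded to 4 decimal places: U = 0.4788
RM (Liu & Layland) bound for 3 tasks = 0.779763; compare with U = 13715/28644 (approx. 0.478809)
U <= bound, so schedulable by RM sufficient condition.

0.4788


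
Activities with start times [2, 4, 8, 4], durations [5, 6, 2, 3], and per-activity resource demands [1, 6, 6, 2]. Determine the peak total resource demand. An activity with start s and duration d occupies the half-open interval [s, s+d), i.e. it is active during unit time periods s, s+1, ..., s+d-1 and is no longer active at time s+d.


Each activity i is active on [start_i, start_i + duration_i).
Compute total resource usage per time slot:
  t=0: active resources = [], total = 0
  t=1: active resources = [], total = 0
  t=2: active resources = [1], total = 1
  t=3: active resources = [1], total = 1
  t=4: active resources = [1, 6, 2], total = 9
  t=5: active resources = [1, 6, 2], total = 9
  t=6: active resources = [1, 6, 2], total = 9
  t=7: active resources = [6], total = 6
  t=8: active resources = [6, 6], total = 12
  t=9: active resources = [6, 6], total = 12
Peak resource demand = 12

12


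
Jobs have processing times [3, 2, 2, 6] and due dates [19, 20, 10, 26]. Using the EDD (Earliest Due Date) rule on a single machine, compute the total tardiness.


Sort by due date (EDD order): [(2, 10), (3, 19), (2, 20), (6, 26)]
Compute completion times and tardiness:
  Job 1: p=2, d=10, C=2, tardiness=max(0,2-10)=0
  Job 2: p=3, d=19, C=5, tardiness=max(0,5-19)=0
  Job 3: p=2, d=20, C=7, tardiness=max(0,7-20)=0
  Job 4: p=6, d=26, C=13, tardiness=max(0,13-26)=0
Total tardiness = 0

0


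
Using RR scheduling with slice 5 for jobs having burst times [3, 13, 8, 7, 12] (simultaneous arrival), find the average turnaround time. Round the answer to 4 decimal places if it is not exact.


Time quantum = 5
Execution trace:
  J1 runs 3 units, time = 3
  J2 runs 5 units, time = 8
  J3 runs 5 units, time = 13
  J4 runs 5 units, time = 18
  J5 runs 5 units, time = 23
  J2 runs 5 units, time = 28
  J3 runs 3 units, time = 31
  J4 runs 2 units, time = 33
  J5 runs 5 units, time = 38
  J2 runs 3 units, time = 41
  J5 runs 2 units, time = 43
Finish times: [3, 41, 31, 33, 43]
Average turnaround = 151/5 = 30.2

30.2
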